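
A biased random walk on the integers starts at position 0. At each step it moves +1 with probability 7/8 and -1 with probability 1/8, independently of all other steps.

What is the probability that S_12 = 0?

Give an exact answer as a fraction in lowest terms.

Answer: 27176919/17179869184

Derivation:
To be at 0 after 12 steps: need exactly 6 steps of +1 and 6 of -1.
Number of such sequences: C(12,6) = 924
Each has probability (7/8)^6 · (1/8)^6 = 117649/68719476736
P = 924 · 117649/68719476736 = 27176919/17179869184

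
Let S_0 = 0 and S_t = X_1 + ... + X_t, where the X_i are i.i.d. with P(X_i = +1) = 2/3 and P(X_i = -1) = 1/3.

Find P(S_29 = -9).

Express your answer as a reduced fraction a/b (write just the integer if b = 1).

Answer: 6836910080/22876792454961

Derivation:
To reach position -9 after 29 steps: need 10 steps of +1 and 19 steps of -1.
Number of such sequences: C(29,10) = 20030010
Each has probability (2/3)^10 · (1/3)^19 = 1024/68630377364883
P = 20030010 · 1024/68630377364883 = 6836910080/22876792454961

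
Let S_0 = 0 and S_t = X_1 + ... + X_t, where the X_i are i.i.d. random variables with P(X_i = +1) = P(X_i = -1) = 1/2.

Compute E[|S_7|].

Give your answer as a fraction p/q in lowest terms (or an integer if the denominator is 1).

Answer: 35/16

Derivation:
S_7 takes values m ≡ 1 (mod 2) with |m| ≤ 7; P(S_7=m) = C(7,(7+m)/2)/2^7.
Total paths: 2^7 = 128
Distribution: P(S=-7)=1/128, P(S=-5)=7/128, P(S=-3)=21/128, P(S=-1)=35/128, P(S=1)=35/128, P(S=3)=21/128, P(S=5)=7/128, P(S=7)=1/128
E[|S_7|] = Σ_m |m|·P(S_7=m) = 280/128 = 35/16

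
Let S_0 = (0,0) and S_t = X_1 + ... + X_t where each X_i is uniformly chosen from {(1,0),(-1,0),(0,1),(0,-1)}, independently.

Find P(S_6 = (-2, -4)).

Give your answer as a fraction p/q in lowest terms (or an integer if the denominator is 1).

Let h be the number of horizontal steps (so 6-h are vertical). To end at (-2,-4) need (h-2)/2 right-steps and ((6-h)-4)/2 up-steps.
Sum over h with 2 ≤ h ≤ 2, h ≡ 0 (mod 2), 6-h ≡ 0 (mod 2):
h=2: C(6,2)·C(2,0)·C(4,0) = 15·1·1 = 15
Total favorable: 15
Total paths: 4^6 = 4096
P = 15/4096 = 15/4096

Answer: 15/4096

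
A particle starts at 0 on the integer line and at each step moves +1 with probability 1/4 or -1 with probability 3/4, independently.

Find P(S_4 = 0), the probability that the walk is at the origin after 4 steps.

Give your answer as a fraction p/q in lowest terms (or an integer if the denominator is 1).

Answer: 27/128

Derivation:
To be at 0 after 4 steps: need exactly 2 steps of +1 and 2 of -1.
Number of such sequences: C(4,2) = 6
Each has probability (1/4)^2 · (3/4)^2 = 9/256
P = 6 · 9/256 = 27/128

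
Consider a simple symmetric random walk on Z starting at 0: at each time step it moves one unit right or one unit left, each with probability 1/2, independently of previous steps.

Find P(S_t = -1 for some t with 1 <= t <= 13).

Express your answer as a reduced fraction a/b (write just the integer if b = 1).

Answer: 1619/2048

Derivation:
Count via complement. Let g(t,s) = #length-t paths at position s with S_1..S_t all ≠ -1.
g(t,s) = g(t-1,s-1) + g(t-1,s+1) for s ≠ -1; g(t,-1) = 0.
t=0: g(0,0)=1
t=1: g(1,1)=1
t=2: g(2,0)=1 g(2,2)=1
t=3: g(3,1)=2 g(3,3)=1
t=4: g(4,0)=2 g(4,2)=3 g(4,4)=1
t=5: g(5,1)=5 g(5,3)=4 g(5,5)=1
t=6: g(6,0)=5 g(6,2)=9 g(6,4)=5 g(6,6)=1
t=7: g(7,1)=14 g(7,3)=14 g(7,5)=6 g(7,7)=1
t=8: g(8,0)=14 g(8,2)=28 g(8,4)=20 g(8,6)=7 g(8,8)=1
t=9: g(9,1)=42 g(9,3)=48 g(9,5)=27 g(9,7)=8 g(9,9)=1
t=10: g(10,0)=42 g(10,2)=90 g(10,4)=75 g(10,6)=35 g(10,8)=9 g(10,10)=1
t=11: g(11,1)=132 g(11,3)=165 g(11,5)=110 g(11,7)=44 g(11,9)=10 g(11,11)=1
t=12: g(12,0)=132 g(12,2)=297 g(12,4)=275 g(12,6)=154 g(12,8)=54 g(12,10)=11 g(12,12)=1
t=13: g(13,1)=429 g(13,3)=572 g(13,5)=429 g(13,7)=208 g(13,9)=65 g(13,11)=12 g(13,13)=1
Paths never hitting -1: Σ_s g(13,s) = 1716
Paths hitting -1: 2^13 - 1716 = 6476
P = 6476/8192 = 1619/2048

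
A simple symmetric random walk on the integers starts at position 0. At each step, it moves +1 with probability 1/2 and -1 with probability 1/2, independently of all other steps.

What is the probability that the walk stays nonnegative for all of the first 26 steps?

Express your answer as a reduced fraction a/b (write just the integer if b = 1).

Answer: 1300075/8388608

Derivation:
Let f(t,s) = #length-t paths at position s with S_1..S_t all ≥ 0.
f(t,s) = f(t-1,s-1) + f(t-1,s+1) for s ≥ 0; f(t,s) = 0 for s < 0.
t=0: f(0,0)=1
t=1: f(1,1)=1
t=2: f(2,0)=1 f(2,2)=1
t=3: f(3,1)=2 f(3,3)=1
t=4: f(4,0)=2 f(4,2)=3 f(4,4)=1
t=5: f(5,1)=5 f(5,3)=4 f(5,5)=1
t=6: f(6,0)=5 f(6,2)=9 f(6,4)=5 f(6,6)=1
t=7: f(7,1)=14 f(7,3)=14 f(7,5)=6 f(7,7)=1
t=8: f(8,0)=14 f(8,2)=28 f(8,4)=20 f(8,6)=7 f(8,8)=1
t=9: f(9,1)=42 f(9,3)=48 f(9,5)=27 f(9,7)=8 f(9,9)=1
t=10: f(10,0)=42 f(10,2)=90 f(10,4)=75 f(10,6)=35 f(10,8)=9 f(10,10)=1
t=11: f(11,1)=132 f(11,3)=165 f(11,5)=110 f(11,7)=44 f(11,9)=10 f(11,11)=1
t=12: f(12,0)=132 f(12,2)=297 f(12,4)=275 f(12,6)=154 f(12,8)=54 f(12,10)=11 f(12,12)=1
t=13: f(13,1)=429 f(13,3)=572 f(13,5)=429 f(13,7)=208 f(13,9)=65 f(13,11)=12 f(13,13)=1
t=14: f(14,0)=429 f(14,2)=1001 f(14,4)=1001 f(14,6)=637 f(14,8)=273 f(14,10)=77 f(14,12)=13 f(14,14)=1
t=15: f(15,1)=1430 f(15,3)=2002 f(15,5)=1638 f(15,7)=910 f(15,9)=350 f(15,11)=90 f(15,13)=14 f(15,15)=1
t=16: f(16,0)=1430 f(16,2)=3432 f(16,4)=3640 f(16,6)=2548 f(16,8)=1260 f(16,10)=440 f(16,12)=104 f(16,14)=15 f(16,16)=1
t=17: f(17,1)=4862 f(17,3)=7072 f(17,5)=6188 f(17,7)=3808 f(17,9)=1700 f(17,11)=544 f(17,13)=119 f(17,15)=16 f(17,17)=1
t=18: f(18,0)=4862 f(18,2)=11934 f(18,4)=13260 f(18,6)=9996 f(18,8)=5508 f(18,10)=2244 f(18,12)=663 f(18,14)=135 f(18,16)=17 f(18,18)=1
t=19: f(19,1)=16796 f(19,3)=25194 f(19,5)=23256 f(19,7)=15504 f(19,9)=7752 f(19,11)=2907 f(19,13)=798 f(19,15)=152 f(19,17)=18 f(19,19)=1
t=20: f(20,0)=16796 f(20,2)=41990 f(20,4)=48450 f(20,6)=38760 f(20,8)=23256 f(20,10)=10659 f(20,12)=3705 f(20,14)=950 f(20,16)=170 f(20,18)=19 f(20,20)=1
t=21: f(21,1)=58786 f(21,3)=90440 f(21,5)=87210 f(21,7)=62016 f(21,9)=33915 f(21,11)=14364 f(21,13)=4655 f(21,15)=1120 f(21,17)=189 f(21,19)=20 f(21,21)=1
t=22: f(22,0)=58786 f(22,2)=149226 f(22,4)=177650 f(22,6)=149226 f(22,8)=95931 f(22,10)=48279 f(22,12)=19019 f(22,14)=5775 f(22,16)=1309 f(22,18)=209 f(22,20)=21 f(22,22)=1
t=23: f(23,1)=208012 f(23,3)=326876 f(23,5)=326876 f(23,7)=245157 f(23,9)=144210 f(23,11)=67298 f(23,13)=24794 f(23,15)=7084 f(23,17)=1518 f(23,19)=230 f(23,21)=22 f(23,23)=1
t=24: f(24,0)=208012 f(24,2)=534888 f(24,4)=653752 f(24,6)=572033 f(24,8)=389367 f(24,10)=211508 f(24,12)=92092 f(24,14)=31878 f(24,16)=8602 f(24,18)=1748 f(24,20)=252 f(24,22)=23 f(24,24)=1
t=25: f(25,1)=742900 f(25,3)=1188640 f(25,5)=1225785 f(25,7)=961400 f(25,9)=600875 f(25,11)=303600 f(25,13)=123970 f(25,15)=40480 f(25,17)=10350 f(25,19)=2000 f(25,21)=275 f(25,23)=24 f(25,25)=1
t=26: f(26,0)=742900 f(26,2)=1931540 f(26,4)=2414425 f(26,6)=2187185 f(26,8)=1562275 f(26,10)=904475 f(26,12)=427570 f(26,14)=164450 f(26,16)=50830 f(26,18)=12350 f(26,20)=2275 f(26,22)=299 f(26,24)=25 f(26,26)=1
Σ_s f(26,s) = 10400600
P = 10400600/67108864 = 1300075/8388608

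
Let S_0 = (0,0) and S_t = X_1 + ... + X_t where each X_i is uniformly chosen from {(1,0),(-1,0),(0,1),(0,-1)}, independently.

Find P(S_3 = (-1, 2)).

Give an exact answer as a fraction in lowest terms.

Let h be the number of horizontal steps (so 3-h are vertical). To end at (-1,2) need (h-1)/2 right-steps and ((3-h)+2)/2 up-steps.
Sum over h with 1 ≤ h ≤ 1, h ≡ 1 (mod 2), 3-h ≡ 0 (mod 2):
h=1: C(3,1)·C(1,0)·C(2,2) = 3·1·1 = 3
Total favorable: 3
Total paths: 4^3 = 64
P = 3/64 = 3/64

Answer: 3/64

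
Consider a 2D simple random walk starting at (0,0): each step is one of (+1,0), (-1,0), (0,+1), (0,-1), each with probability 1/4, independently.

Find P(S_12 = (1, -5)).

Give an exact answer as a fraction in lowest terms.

Let h be the number of horizontal steps (so 12-h are vertical). To end at (1,-5) need (h+1)/2 right-steps and ((12-h)-5)/2 up-steps.
Sum over h with 1 ≤ h ≤ 7, h ≡ 1 (mod 2), 12-h ≡ 1 (mod 2):
h=1: C(12,1)·C(1,1)·C(11,3) = 12·1·165 = 1980
h=3: C(12,3)·C(3,2)·C(9,2) = 220·3·36 = 23760
h=5: C(12,5)·C(5,3)·C(7,1) = 792·10·7 = 55440
h=7: C(12,7)·C(7,4)·C(5,0) = 792·35·1 = 27720
Total favorable: 108900
Total paths: 4^12 = 16777216
P = 108900/16777216 = 27225/4194304

Answer: 27225/4194304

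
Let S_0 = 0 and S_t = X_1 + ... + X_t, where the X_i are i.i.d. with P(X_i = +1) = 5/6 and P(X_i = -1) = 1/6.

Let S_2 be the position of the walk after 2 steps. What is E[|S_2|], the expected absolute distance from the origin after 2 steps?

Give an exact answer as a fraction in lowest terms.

Answer: 13/9

Derivation:
S_2 takes values m ≡ 0 (mod 2) with |m| ≤ 2; P(S_2=m) = C(2,(2+m)/2) · (5/6)^((2+m)/2) · (1/6)^((2-m)/2).
Distribution: P(S=-2)=1/36, P(S=0)=5/18, P(S=2)=25/36
E[|S_2|] = Σ_m |m|·P(S_2=m) = 13/9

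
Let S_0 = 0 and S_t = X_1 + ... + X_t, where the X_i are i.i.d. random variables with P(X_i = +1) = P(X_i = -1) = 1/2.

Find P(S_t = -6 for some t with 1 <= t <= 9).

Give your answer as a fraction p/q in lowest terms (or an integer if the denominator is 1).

Count via complement. Let g(t,s) = #length-t paths at position s with S_1..S_t all ≠ -6.
g(t,s) = g(t-1,s-1) + g(t-1,s+1) for s ≠ -6; g(t,-6) = 0.
t=0: g(0,0)=1
t=1: g(1,-1)=1 g(1,1)=1
t=2: g(2,-2)=1 g(2,0)=2 g(2,2)=1
t=3: g(3,-3)=1 g(3,-1)=3 g(3,1)=3 g(3,3)=1
t=4: g(4,-4)=1 g(4,-2)=4 g(4,0)=6 g(4,2)=4 g(4,4)=1
t=5: g(5,-5)=1 g(5,-3)=5 g(5,-1)=10 g(5,1)=10 g(5,3)=5 g(5,5)=1
t=6: g(6,-4)=6 g(6,-2)=15 g(6,0)=20 g(6,2)=15 g(6,4)=6 g(6,6)=1
t=7: g(7,-5)=6 g(7,-3)=21 g(7,-1)=35 g(7,1)=35 g(7,3)=21 g(7,5)=7 g(7,7)=1
t=8: g(8,-4)=27 g(8,-2)=56 g(8,0)=70 g(8,2)=56 g(8,4)=28 g(8,6)=8 g(8,8)=1
t=9: g(9,-5)=27 g(9,-3)=83 g(9,-1)=126 g(9,1)=126 g(9,3)=84 g(9,5)=36 g(9,7)=9 g(9,9)=1
Paths never hitting -6: Σ_s g(9,s) = 492
Paths hitting -6: 2^9 - 492 = 20
P = 20/512 = 5/128

Answer: 5/128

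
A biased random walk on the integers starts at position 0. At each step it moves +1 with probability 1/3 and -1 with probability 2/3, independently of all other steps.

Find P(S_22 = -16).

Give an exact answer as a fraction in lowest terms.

To reach position -16 after 22 steps: need 3 steps of +1 and 19 steps of -1.
Number of such sequences: C(22,3) = 1540
Each has probability (1/3)^3 · (2/3)^19 = 524288/31381059609
P = 1540 · 524288/31381059609 = 807403520/31381059609

Answer: 807403520/31381059609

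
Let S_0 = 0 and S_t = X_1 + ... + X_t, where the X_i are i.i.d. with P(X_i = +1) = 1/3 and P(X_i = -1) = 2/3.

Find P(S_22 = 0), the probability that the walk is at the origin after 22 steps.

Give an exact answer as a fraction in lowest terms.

Answer: 481574912/10460353203

Derivation:
To be at 0 after 22 steps: need exactly 11 steps of +1 and 11 of -1.
Number of such sequences: C(22,11) = 705432
Each has probability (1/3)^11 · (2/3)^11 = 2048/31381059609
P = 705432 · 2048/31381059609 = 481574912/10460353203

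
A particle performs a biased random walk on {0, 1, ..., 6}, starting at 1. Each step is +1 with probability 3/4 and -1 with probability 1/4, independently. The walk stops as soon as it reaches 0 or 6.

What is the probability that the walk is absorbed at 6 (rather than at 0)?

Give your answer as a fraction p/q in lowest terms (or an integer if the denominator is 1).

Answer: 243/364

Derivation:
Biased walk: p = 3/4, q = 1/4, r = q/p = 1/3
Gambler's ruin: P(hit 6 before 0 | start at 1) = (1 - r^a)/(1 - r^N)
r^1 = 1/3; r^6 = 1/729
P = (1 - 1/3) / (1 - 1/729) = 2/3 / 728/729 = 243/364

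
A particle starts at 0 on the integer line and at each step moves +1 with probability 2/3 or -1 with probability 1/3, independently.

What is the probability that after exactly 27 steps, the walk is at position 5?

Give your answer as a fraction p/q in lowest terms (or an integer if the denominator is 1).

To reach position 5 after 27 steps: need 16 steps of +1 and 11 steps of -1.
Number of such sequences: C(27,16) = 13037895
Each has probability (2/3)^16 · (1/3)^11 = 65536/7625597484987
P = 13037895 · 65536/7625597484987 = 31646351360/282429536481

Answer: 31646351360/282429536481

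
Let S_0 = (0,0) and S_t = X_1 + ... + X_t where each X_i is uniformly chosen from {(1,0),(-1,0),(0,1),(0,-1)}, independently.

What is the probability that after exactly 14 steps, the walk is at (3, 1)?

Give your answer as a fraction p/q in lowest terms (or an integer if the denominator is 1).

Let h be the number of horizontal steps (so 14-h are vertical). To end at (3,1) need (h+3)/2 right-steps and ((14-h)+1)/2 up-steps.
Sum over h with 3 ≤ h ≤ 13, h ≡ 1 (mod 2), 14-h ≡ 1 (mod 2):
h=3: C(14,3)·C(3,3)·C(11,6) = 364·1·462 = 168168
h=5: C(14,5)·C(5,4)·C(9,5) = 2002·5·126 = 1261260
h=7: C(14,7)·C(7,5)·C(7,4) = 3432·21·35 = 2522520
h=9: C(14,9)·C(9,6)·C(5,3) = 2002·84·10 = 1681680
h=11: C(14,11)·C(11,7)·C(3,2) = 364·330·3 = 360360
h=13: C(14,13)·C(13,8)·C(1,1) = 14·1287·1 = 18018
Total favorable: 6012006
Total paths: 4^14 = 268435456
P = 6012006/268435456 = 3006003/134217728

Answer: 3006003/134217728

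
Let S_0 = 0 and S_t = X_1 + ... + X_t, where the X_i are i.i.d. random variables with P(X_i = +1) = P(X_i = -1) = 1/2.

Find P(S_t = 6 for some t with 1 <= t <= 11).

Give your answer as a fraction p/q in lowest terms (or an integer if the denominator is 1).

Count via complement. Let g(t,s) = #length-t paths at position s with S_1..S_t all ≠ 6.
g(t,s) = g(t-1,s-1) + g(t-1,s+1) for s ≠ 6; g(t,6) = 0.
t=0: g(0,0)=1
t=1: g(1,-1)=1 g(1,1)=1
t=2: g(2,-2)=1 g(2,0)=2 g(2,2)=1
t=3: g(3,-3)=1 g(3,-1)=3 g(3,1)=3 g(3,3)=1
t=4: g(4,-4)=1 g(4,-2)=4 g(4,0)=6 g(4,2)=4 g(4,4)=1
t=5: g(5,-5)=1 g(5,-3)=5 g(5,-1)=10 g(5,1)=10 g(5,3)=5 g(5,5)=1
t=6: g(6,-6)=1 g(6,-4)=6 g(6,-2)=15 g(6,0)=20 g(6,2)=15 g(6,4)=6
t=7: g(7,-7)=1 g(7,-5)=7 g(7,-3)=21 g(7,-1)=35 g(7,1)=35 g(7,3)=21 g(7,5)=6
t=8: g(8,-8)=1 g(8,-6)=8 g(8,-4)=28 g(8,-2)=56 g(8,0)=70 g(8,2)=56 g(8,4)=27
t=9: g(9,-9)=1 g(9,-7)=9 g(9,-5)=36 g(9,-3)=84 g(9,-1)=126 g(9,1)=126 g(9,3)=83 g(9,5)=27
t=10: g(10,-10)=1 g(10,-8)=10 g(10,-6)=45 g(10,-4)=120 g(10,-2)=210 g(10,0)=252 g(10,2)=209 g(10,4)=110
t=11: g(11,-11)=1 g(11,-9)=11 g(11,-7)=55 g(11,-5)=165 g(11,-3)=330 g(11,-1)=462 g(11,1)=461 g(11,3)=319 g(11,5)=110
Paths never hitting 6: Σ_s g(11,s) = 1914
Paths hitting 6: 2^11 - 1914 = 134
P = 134/2048 = 67/1024

Answer: 67/1024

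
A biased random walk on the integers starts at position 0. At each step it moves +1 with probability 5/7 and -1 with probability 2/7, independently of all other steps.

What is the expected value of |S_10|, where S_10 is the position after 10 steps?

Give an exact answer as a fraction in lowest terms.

Answer: 180493470/40353607

Derivation:
S_10 takes values m ≡ 0 (mod 2) with |m| ≤ 10; P(S_10=m) = C(10,(10+m)/2) · (5/7)^((10+m)/2) · (2/7)^((10-m)/2).
Distribution: P(S=-10)=1024/282475249, P(S=-8)=25600/282475249, P(S=-6)=288000/282475249, P(S=-4)=1920000/282475249, P(S=-2)=1200000/40353607, P(S=0)=3600000/40353607, P(S=2)=7500000/40353607, P(S=4)=75000000/282475249, P(S=6)=70312500/282475249, P(S=8)=39062500/282475249, P(S=10)=9765625/282475249
E[|S_10|] = Σ_m |m|·P(S_10=m) = 180493470/40353607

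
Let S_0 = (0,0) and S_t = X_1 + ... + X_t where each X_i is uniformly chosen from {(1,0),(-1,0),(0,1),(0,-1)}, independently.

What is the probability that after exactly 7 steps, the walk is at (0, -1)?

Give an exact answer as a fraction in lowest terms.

Answer: 1225/16384

Derivation:
Let h be the number of horizontal steps (so 7-h are vertical). To end at (0,-1) need (h+0)/2 right-steps and ((7-h)-1)/2 up-steps.
Sum over h with 0 ≤ h ≤ 6, h ≡ 0 (mod 2), 7-h ≡ 1 (mod 2):
h=0: C(7,0)·C(0,0)·C(7,3) = 1·1·35 = 35
h=2: C(7,2)·C(2,1)·C(5,2) = 21·2·10 = 420
h=4: C(7,4)·C(4,2)·C(3,1) = 35·6·3 = 630
h=6: C(7,6)·C(6,3)·C(1,0) = 7·20·1 = 140
Total favorable: 1225
Total paths: 4^7 = 16384
P = 1225/16384 = 1225/16384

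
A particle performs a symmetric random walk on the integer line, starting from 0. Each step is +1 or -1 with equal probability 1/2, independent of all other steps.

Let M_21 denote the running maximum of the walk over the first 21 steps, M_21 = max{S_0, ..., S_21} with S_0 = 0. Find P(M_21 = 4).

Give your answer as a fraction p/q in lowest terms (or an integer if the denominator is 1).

Let M_21 = max(S_0,...,S_21). Use the reflection principle: for j ≥ 1, #{paths with M_21 ≥ j} = #{S_21 ≥ j} + #{S_21 ≥ j+1}.
By reflection, #{M_21 ≥ 4} = #{S_21 ≥ 4} + #{S_21 ≥ 5} = 401930 + 401930 = 803860.
#{M_21 ≥ 5} = #{S_21 ≥ 5} + #{S_21 ≥ 6} = 401930 + 198440 = 600370.
#{M_21 = 4} = 803860 - 600370 = 203490.
P(M_21 = 4) = 203490/2097152 = 101745/1048576

Answer: 101745/1048576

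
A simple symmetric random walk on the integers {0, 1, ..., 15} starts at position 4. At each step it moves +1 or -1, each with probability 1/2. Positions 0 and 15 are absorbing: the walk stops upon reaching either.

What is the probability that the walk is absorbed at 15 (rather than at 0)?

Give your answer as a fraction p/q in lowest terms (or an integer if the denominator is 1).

Symmetric walk (p = 1/2): the harmonic-function argument gives P(hit 15 before 0 | start at 4) = a/N.
P = 4/15 = 4/15

Answer: 4/15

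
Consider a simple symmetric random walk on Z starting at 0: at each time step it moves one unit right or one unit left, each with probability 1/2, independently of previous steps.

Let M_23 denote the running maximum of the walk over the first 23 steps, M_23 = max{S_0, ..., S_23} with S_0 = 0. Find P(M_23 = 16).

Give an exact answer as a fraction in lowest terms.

Let M_23 = max(S_0,...,S_23). Use the reflection principle: for j ≥ 1, #{paths with M_23 ≥ j} = #{S_23 ≥ j} + #{S_23 ≥ j+1}.
By reflection, #{M_23 ≥ 16} = #{S_23 ≥ 16} + #{S_23 ≥ 17} = 2048 + 2048 = 4096.
#{M_23 ≥ 17} = #{S_23 ≥ 17} + #{S_23 ≥ 18} = 2048 + 277 = 2325.
#{M_23 = 16} = 4096 - 2325 = 1771.
P(M_23 = 16) = 1771/8388608 = 1771/8388608

Answer: 1771/8388608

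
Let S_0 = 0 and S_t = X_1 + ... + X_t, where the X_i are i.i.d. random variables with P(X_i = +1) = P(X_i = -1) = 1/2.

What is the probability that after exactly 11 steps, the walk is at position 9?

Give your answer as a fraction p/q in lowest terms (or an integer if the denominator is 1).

To reach position 9 after 11 steps: need 10 steps of +1 and 1 of -1.
Favorable paths: C(11,10) = 11
Total paths: 2^11 = 2048
P = 11/2048 = 11/2048

Answer: 11/2048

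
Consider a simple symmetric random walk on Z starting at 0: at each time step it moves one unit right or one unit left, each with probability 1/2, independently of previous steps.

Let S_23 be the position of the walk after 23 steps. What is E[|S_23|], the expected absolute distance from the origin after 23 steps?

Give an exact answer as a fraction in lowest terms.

S_23 takes values m ≡ 1 (mod 2) with |m| ≤ 23; P(S_23=m) = C(23,(23+m)/2)/2^23.
Total paths: 2^23 = 8388608
Distribution: P(S=-23)=1/8388608, P(S=-21)=23/8388608, P(S=-19)=253/8388608, P(S=-17)=1771/8388608, P(S=-15)=8855/8388608, P(S=-13)=33649/8388608, P(S=-11)=100947/8388608, P(S=-9)=245157/8388608, P(S=-7)=490314/8388608, P(S=-5)=817190/8388608, P(S=-3)=1144066/8388608, P(S=-1)=1352078/8388608, P(S=1)=1352078/8388608, P(S=3)=1144066/8388608, P(S=5)=817190/8388608, P(S=7)=490314/8388608, P(S=9)=245157/8388608, P(S=11)=100947/8388608, P(S=13)=33649/8388608, P(S=15)=8855/8388608, P(S=17)=1771/8388608, P(S=19)=253/8388608, P(S=21)=23/8388608, P(S=23)=1/8388608
E[|S_23|] = Σ_m |m|·P(S_23=m) = 32449872/8388608 = 2028117/524288

Answer: 2028117/524288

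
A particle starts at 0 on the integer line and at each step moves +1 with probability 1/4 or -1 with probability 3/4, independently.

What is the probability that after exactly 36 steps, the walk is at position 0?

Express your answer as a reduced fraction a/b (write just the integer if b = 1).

Answer: 878973338916790425/1180591620717411303424

Derivation:
To be at 0 after 36 steps: need exactly 18 steps of +1 and 18 of -1.
Number of such sequences: C(36,18) = 9075135300
Each has probability (1/4)^18 · (3/4)^18 = 387420489/4722366482869645213696
P = 9075135300 · 387420489/4722366482869645213696 = 878973338916790425/1180591620717411303424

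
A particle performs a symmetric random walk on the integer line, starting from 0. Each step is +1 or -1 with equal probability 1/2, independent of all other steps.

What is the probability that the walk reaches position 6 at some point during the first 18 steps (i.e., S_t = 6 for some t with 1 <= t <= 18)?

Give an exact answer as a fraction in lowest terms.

Count via complement. Let g(t,s) = #length-t paths at position s with S_1..S_t all ≠ 6.
g(t,s) = g(t-1,s-1) + g(t-1,s+1) for s ≠ 6; g(t,6) = 0.
t=0: g(0,0)=1
t=1: g(1,-1)=1 g(1,1)=1
t=2: g(2,-2)=1 g(2,0)=2 g(2,2)=1
t=3: g(3,-3)=1 g(3,-1)=3 g(3,1)=3 g(3,3)=1
t=4: g(4,-4)=1 g(4,-2)=4 g(4,0)=6 g(4,2)=4 g(4,4)=1
t=5: g(5,-5)=1 g(5,-3)=5 g(5,-1)=10 g(5,1)=10 g(5,3)=5 g(5,5)=1
t=6: g(6,-6)=1 g(6,-4)=6 g(6,-2)=15 g(6,0)=20 g(6,2)=15 g(6,4)=6
t=7: g(7,-7)=1 g(7,-5)=7 g(7,-3)=21 g(7,-1)=35 g(7,1)=35 g(7,3)=21 g(7,5)=6
t=8: g(8,-8)=1 g(8,-6)=8 g(8,-4)=28 g(8,-2)=56 g(8,0)=70 g(8,2)=56 g(8,4)=27
t=9: g(9,-9)=1 g(9,-7)=9 g(9,-5)=36 g(9,-3)=84 g(9,-1)=126 g(9,1)=126 g(9,3)=83 g(9,5)=27
t=10: g(10,-10)=1 g(10,-8)=10 g(10,-6)=45 g(10,-4)=120 g(10,-2)=210 g(10,0)=252 g(10,2)=209 g(10,4)=110
t=11: g(11,-11)=1 g(11,-9)=11 g(11,-7)=55 g(11,-5)=165 g(11,-3)=330 g(11,-1)=462 g(11,1)=461 g(11,3)=319 g(11,5)=110
t=12: g(12,-12)=1 g(12,-10)=12 g(12,-8)=66 g(12,-6)=220 g(12,-4)=495 g(12,-2)=792 g(12,0)=923 g(12,2)=780 g(12,4)=429
t=13: g(13,-13)=1 g(13,-11)=13 g(13,-9)=78 g(13,-7)=286 g(13,-5)=715 g(13,-3)=1287 g(13,-1)=1715 g(13,1)=1703 g(13,3)=1209 g(13,5)=429
t=14: g(14,-14)=1 g(14,-12)=14 g(14,-10)=91 g(14,-8)=364 g(14,-6)=1001 g(14,-4)=2002 g(14,-2)=3002 g(14,0)=3418 g(14,2)=2912 g(14,4)=1638
t=15: g(15,-15)=1 g(15,-13)=15 g(15,-11)=105 g(15,-9)=455 g(15,-7)=1365 g(15,-5)=3003 g(15,-3)=5004 g(15,-1)=6420 g(15,1)=6330 g(15,3)=4550 g(15,5)=1638
t=16: g(16,-16)=1 g(16,-14)=16 g(16,-12)=120 g(16,-10)=560 g(16,-8)=1820 g(16,-6)=4368 g(16,-4)=8007 g(16,-2)=11424 g(16,0)=12750 g(16,2)=10880 g(16,4)=6188
t=17: g(17,-17)=1 g(17,-15)=17 g(17,-13)=136 g(17,-11)=680 g(17,-9)=2380 g(17,-7)=6188 g(17,-5)=12375 g(17,-3)=19431 g(17,-1)=24174 g(17,1)=23630 g(17,3)=17068 g(17,5)=6188
t=18: g(18,-18)=1 g(18,-16)=18 g(18,-14)=153 g(18,-12)=816 g(18,-10)=3060 g(18,-8)=8568 g(18,-6)=18563 g(18,-4)=31806 g(18,-2)=43605 g(18,0)=47804 g(18,2)=40698 g(18,4)=23256
Paths never hitting 6: Σ_s g(18,s) = 218348
Paths hitting 6: 2^18 - 218348 = 43796
P = 43796/262144 = 10949/65536

Answer: 10949/65536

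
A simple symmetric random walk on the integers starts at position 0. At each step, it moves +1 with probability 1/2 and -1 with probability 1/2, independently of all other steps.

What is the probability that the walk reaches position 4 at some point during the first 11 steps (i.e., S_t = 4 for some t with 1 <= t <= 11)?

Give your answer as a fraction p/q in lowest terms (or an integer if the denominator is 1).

Count via complement. Let g(t,s) = #length-t paths at position s with S_1..S_t all ≠ 4.
g(t,s) = g(t-1,s-1) + g(t-1,s+1) for s ≠ 4; g(t,4) = 0.
t=0: g(0,0)=1
t=1: g(1,-1)=1 g(1,1)=1
t=2: g(2,-2)=1 g(2,0)=2 g(2,2)=1
t=3: g(3,-3)=1 g(3,-1)=3 g(3,1)=3 g(3,3)=1
t=4: g(4,-4)=1 g(4,-2)=4 g(4,0)=6 g(4,2)=4
t=5: g(5,-5)=1 g(5,-3)=5 g(5,-1)=10 g(5,1)=10 g(5,3)=4
t=6: g(6,-6)=1 g(6,-4)=6 g(6,-2)=15 g(6,0)=20 g(6,2)=14
t=7: g(7,-7)=1 g(7,-5)=7 g(7,-3)=21 g(7,-1)=35 g(7,1)=34 g(7,3)=14
t=8: g(8,-8)=1 g(8,-6)=8 g(8,-4)=28 g(8,-2)=56 g(8,0)=69 g(8,2)=48
t=9: g(9,-9)=1 g(9,-7)=9 g(9,-5)=36 g(9,-3)=84 g(9,-1)=125 g(9,1)=117 g(9,3)=48
t=10: g(10,-10)=1 g(10,-8)=10 g(10,-6)=45 g(10,-4)=120 g(10,-2)=209 g(10,0)=242 g(10,2)=165
t=11: g(11,-11)=1 g(11,-9)=11 g(11,-7)=55 g(11,-5)=165 g(11,-3)=329 g(11,-1)=451 g(11,1)=407 g(11,3)=165
Paths never hitting 4: Σ_s g(11,s) = 1584
Paths hitting 4: 2^11 - 1584 = 464
P = 464/2048 = 29/128

Answer: 29/128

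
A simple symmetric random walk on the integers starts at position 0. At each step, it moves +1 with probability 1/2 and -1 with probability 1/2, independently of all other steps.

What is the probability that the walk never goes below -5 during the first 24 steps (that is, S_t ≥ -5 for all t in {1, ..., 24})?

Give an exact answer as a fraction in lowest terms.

Let f(t,s) = #length-t paths at position s with S_1..S_t all ≥ -5.
f(t,s) = f(t-1,s-1) + f(t-1,s+1) for s ≥ -5; f(t,s) = 0 for s < -5.
t=0: f(0,0)=1
t=1: f(1,-1)=1 f(1,1)=1
t=2: f(2,-2)=1 f(2,0)=2 f(2,2)=1
t=3: f(3,-3)=1 f(3,-1)=3 f(3,1)=3 f(3,3)=1
t=4: f(4,-4)=1 f(4,-2)=4 f(4,0)=6 f(4,2)=4 f(4,4)=1
t=5: f(5,-5)=1 f(5,-3)=5 f(5,-1)=10 f(5,1)=10 f(5,3)=5 f(5,5)=1
t=6: f(6,-4)=6 f(6,-2)=15 f(6,0)=20 f(6,2)=15 f(6,4)=6 f(6,6)=1
t=7: f(7,-5)=6 f(7,-3)=21 f(7,-1)=35 f(7,1)=35 f(7,3)=21 f(7,5)=7 f(7,7)=1
t=8: f(8,-4)=27 f(8,-2)=56 f(8,0)=70 f(8,2)=56 f(8,4)=28 f(8,6)=8 f(8,8)=1
t=9: f(9,-5)=27 f(9,-3)=83 f(9,-1)=126 f(9,1)=126 f(9,3)=84 f(9,5)=36 f(9,7)=9 f(9,9)=1
t=10: f(10,-4)=110 f(10,-2)=209 f(10,0)=252 f(10,2)=210 f(10,4)=120 f(10,6)=45 f(10,8)=10 f(10,10)=1
t=11: f(11,-5)=110 f(11,-3)=319 f(11,-1)=461 f(11,1)=462 f(11,3)=330 f(11,5)=165 f(11,7)=55 f(11,9)=11 f(11,11)=1
t=12: f(12,-4)=429 f(12,-2)=780 f(12,0)=923 f(12,2)=792 f(12,4)=495 f(12,6)=220 f(12,8)=66 f(12,10)=12 f(12,12)=1
t=13: f(13,-5)=429 f(13,-3)=1209 f(13,-1)=1703 f(13,1)=1715 f(13,3)=1287 f(13,5)=715 f(13,7)=286 f(13,9)=78 f(13,11)=13 f(13,13)=1
t=14: f(14,-4)=1638 f(14,-2)=2912 f(14,0)=3418 f(14,2)=3002 f(14,4)=2002 f(14,6)=1001 f(14,8)=364 f(14,10)=91 f(14,12)=14 f(14,14)=1
t=15: f(15,-5)=1638 f(15,-3)=4550 f(15,-1)=6330 f(15,1)=6420 f(15,3)=5004 f(15,5)=3003 f(15,7)=1365 f(15,9)=455 f(15,11)=105 f(15,13)=15 f(15,15)=1
t=16: f(16,-4)=6188 f(16,-2)=10880 f(16,0)=12750 f(16,2)=11424 f(16,4)=8007 f(16,6)=4368 f(16,8)=1820 f(16,10)=560 f(16,12)=120 f(16,14)=16 f(16,16)=1
t=17: f(17,-5)=6188 f(17,-3)=17068 f(17,-1)=23630 f(17,1)=24174 f(17,3)=19431 f(17,5)=12375 f(17,7)=6188 f(17,9)=2380 f(17,11)=680 f(17,13)=136 f(17,15)=17 f(17,17)=1
t=18: f(18,-4)=23256 f(18,-2)=40698 f(18,0)=47804 f(18,2)=43605 f(18,4)=31806 f(18,6)=18563 f(18,8)=8568 f(18,10)=3060 f(18,12)=816 f(18,14)=153 f(18,16)=18 f(18,18)=1
t=19: f(19,-5)=23256 f(19,-3)=63954 f(19,-1)=88502 f(19,1)=91409 f(19,3)=75411 f(19,5)=50369 f(19,7)=27131 f(19,9)=11628 f(19,11)=3876 f(19,13)=969 f(19,15)=171 f(19,17)=19 f(19,19)=1
t=20: f(20,-4)=87210 f(20,-2)=152456 f(20,0)=179911 f(20,2)=166820 f(20,4)=125780 f(20,6)=77500 f(20,8)=38759 f(20,10)=15504 f(20,12)=4845 f(20,14)=1140 f(20,16)=190 f(20,18)=20 f(20,20)=1
t=21: f(21,-5)=87210 f(21,-3)=239666 f(21,-1)=332367 f(21,1)=346731 f(21,3)=292600 f(21,5)=203280 f(21,7)=116259 f(21,9)=54263 f(21,11)=20349 f(21,13)=5985 f(21,15)=1330 f(21,17)=210 f(21,19)=21 f(21,21)=1
t=22: f(22,-4)=326876 f(22,-2)=572033 f(22,0)=679098 f(22,2)=639331 f(22,4)=495880 f(22,6)=319539 f(22,8)=170522 f(22,10)=74612 f(22,12)=26334 f(22,14)=7315 f(22,16)=1540 f(22,18)=231 f(22,20)=22 f(22,22)=1
t=23: f(23,-5)=326876 f(23,-3)=898909 f(23,-1)=1251131 f(23,1)=1318429 f(23,3)=1135211 f(23,5)=815419 f(23,7)=490061 f(23,9)=245134 f(23,11)=100946 f(23,13)=33649 f(23,15)=8855 f(23,17)=1771 f(23,19)=253 f(23,21)=23 f(23,23)=1
t=24: f(24,-4)=1225785 f(24,-2)=2150040 f(24,0)=2569560 f(24,2)=2453640 f(24,4)=1950630 f(24,6)=1305480 f(24,8)=735195 f(24,10)=346080 f(24,12)=134595 f(24,14)=42504 f(24,16)=10626 f(24,18)=2024 f(24,20)=276 f(24,22)=24 f(24,24)=1
Σ_s f(24,s) = 12926460
P = 12926460/16777216 = 3231615/4194304

Answer: 3231615/4194304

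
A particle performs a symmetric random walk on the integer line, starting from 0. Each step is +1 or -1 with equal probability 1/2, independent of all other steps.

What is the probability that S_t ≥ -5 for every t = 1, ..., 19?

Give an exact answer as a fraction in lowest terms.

Let f(t,s) = #length-t paths at position s with S_1..S_t all ≥ -5.
f(t,s) = f(t-1,s-1) + f(t-1,s+1) for s ≥ -5; f(t,s) = 0 for s < -5.
t=0: f(0,0)=1
t=1: f(1,-1)=1 f(1,1)=1
t=2: f(2,-2)=1 f(2,0)=2 f(2,2)=1
t=3: f(3,-3)=1 f(3,-1)=3 f(3,1)=3 f(3,3)=1
t=4: f(4,-4)=1 f(4,-2)=4 f(4,0)=6 f(4,2)=4 f(4,4)=1
t=5: f(5,-5)=1 f(5,-3)=5 f(5,-1)=10 f(5,1)=10 f(5,3)=5 f(5,5)=1
t=6: f(6,-4)=6 f(6,-2)=15 f(6,0)=20 f(6,2)=15 f(6,4)=6 f(6,6)=1
t=7: f(7,-5)=6 f(7,-3)=21 f(7,-1)=35 f(7,1)=35 f(7,3)=21 f(7,5)=7 f(7,7)=1
t=8: f(8,-4)=27 f(8,-2)=56 f(8,0)=70 f(8,2)=56 f(8,4)=28 f(8,6)=8 f(8,8)=1
t=9: f(9,-5)=27 f(9,-3)=83 f(9,-1)=126 f(9,1)=126 f(9,3)=84 f(9,5)=36 f(9,7)=9 f(9,9)=1
t=10: f(10,-4)=110 f(10,-2)=209 f(10,0)=252 f(10,2)=210 f(10,4)=120 f(10,6)=45 f(10,8)=10 f(10,10)=1
t=11: f(11,-5)=110 f(11,-3)=319 f(11,-1)=461 f(11,1)=462 f(11,3)=330 f(11,5)=165 f(11,7)=55 f(11,9)=11 f(11,11)=1
t=12: f(12,-4)=429 f(12,-2)=780 f(12,0)=923 f(12,2)=792 f(12,4)=495 f(12,6)=220 f(12,8)=66 f(12,10)=12 f(12,12)=1
t=13: f(13,-5)=429 f(13,-3)=1209 f(13,-1)=1703 f(13,1)=1715 f(13,3)=1287 f(13,5)=715 f(13,7)=286 f(13,9)=78 f(13,11)=13 f(13,13)=1
t=14: f(14,-4)=1638 f(14,-2)=2912 f(14,0)=3418 f(14,2)=3002 f(14,4)=2002 f(14,6)=1001 f(14,8)=364 f(14,10)=91 f(14,12)=14 f(14,14)=1
t=15: f(15,-5)=1638 f(15,-3)=4550 f(15,-1)=6330 f(15,1)=6420 f(15,3)=5004 f(15,5)=3003 f(15,7)=1365 f(15,9)=455 f(15,11)=105 f(15,13)=15 f(15,15)=1
t=16: f(16,-4)=6188 f(16,-2)=10880 f(16,0)=12750 f(16,2)=11424 f(16,4)=8007 f(16,6)=4368 f(16,8)=1820 f(16,10)=560 f(16,12)=120 f(16,14)=16 f(16,16)=1
t=17: f(17,-5)=6188 f(17,-3)=17068 f(17,-1)=23630 f(17,1)=24174 f(17,3)=19431 f(17,5)=12375 f(17,7)=6188 f(17,9)=2380 f(17,11)=680 f(17,13)=136 f(17,15)=17 f(17,17)=1
t=18: f(18,-4)=23256 f(18,-2)=40698 f(18,0)=47804 f(18,2)=43605 f(18,4)=31806 f(18,6)=18563 f(18,8)=8568 f(18,10)=3060 f(18,12)=816 f(18,14)=153 f(18,16)=18 f(18,18)=1
t=19: f(19,-5)=23256 f(19,-3)=63954 f(19,-1)=88502 f(19,1)=91409 f(19,3)=75411 f(19,5)=50369 f(19,7)=27131 f(19,9)=11628 f(19,11)=3876 f(19,13)=969 f(19,15)=171 f(19,17)=19 f(19,19)=1
Σ_s f(19,s) = 436696
P = 436696/524288 = 54587/65536

Answer: 54587/65536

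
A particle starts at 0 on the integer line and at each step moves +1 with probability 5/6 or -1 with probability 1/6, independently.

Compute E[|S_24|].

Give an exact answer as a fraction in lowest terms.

Answer: 789737270842881559/49358138940850176

Derivation:
S_24 takes values m ≡ 0 (mod 2) with |m| ≤ 24; P(S_24=m) = C(24,(24+m)/2) · (5/6)^((24+m)/2) · (1/6)^((24-m)/2).
Distribution: P(S=-24)=1/4738381338321616896, P(S=-22)=5/197432555763400704, P(S=-20)=575/394865111526801408, P(S=-18)=31625/592297667290202112, P(S=-16)=1106875/789730223053602816, P(S=-14)=5534375/197432555763400704, P(S=-12)=525765625/1184595334580404224, P(S=-10)=375546875/65810851921133568, P(S=-8)=31921484375/526486815369068544, P(S=-6)=159607421875/296148833645101056, P(S=-4)=798037109375/197432555763400704, P(S=-2)=2539208984375/98716277881700352, P(S=0)=165048583984375/1184595334580404224, P(S=2)=63480224609375/98716277881700352, P(S=4)=498773193359375/197432555763400704, P(S=6)=2493865966796875/296148833645101056, P(S=8)=12469329833984375/526486815369068544, P(S=10)=3667449951171875/65810851921133568, P(S=12)=128360748291015625/1184595334580404224, P(S=14)=33779144287109375/197432555763400704, P(S=16)=168895721435546875/789730223053602816, P(S=18)=120639801025390625/592297667290202112, P(S=20)=54836273193359375/394865111526801408, P(S=22)=11920928955078125/197432555763400704, P(S=24)=59604644775390625/4738381338321616896
E[|S_24|] = Σ_m |m|·P(S_24=m) = 789737270842881559/49358138940850176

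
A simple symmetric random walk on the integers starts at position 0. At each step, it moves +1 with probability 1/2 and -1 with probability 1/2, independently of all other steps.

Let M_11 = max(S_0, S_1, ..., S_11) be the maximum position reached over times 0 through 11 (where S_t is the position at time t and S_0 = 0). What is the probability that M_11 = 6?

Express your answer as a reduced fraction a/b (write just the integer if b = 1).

Let M_11 = max(S_0,...,S_11). Use the reflection principle: for j ≥ 1, #{paths with M_11 ≥ j} = #{S_11 ≥ j} + #{S_11 ≥ j+1}.
By reflection, #{M_11 ≥ 6} = #{S_11 ≥ 6} + #{S_11 ≥ 7} = 67 + 67 = 134.
#{M_11 ≥ 7} = #{S_11 ≥ 7} + #{S_11 ≥ 8} = 67 + 12 = 79.
#{M_11 = 6} = 134 - 79 = 55.
P(M_11 = 6) = 55/2048 = 55/2048

Answer: 55/2048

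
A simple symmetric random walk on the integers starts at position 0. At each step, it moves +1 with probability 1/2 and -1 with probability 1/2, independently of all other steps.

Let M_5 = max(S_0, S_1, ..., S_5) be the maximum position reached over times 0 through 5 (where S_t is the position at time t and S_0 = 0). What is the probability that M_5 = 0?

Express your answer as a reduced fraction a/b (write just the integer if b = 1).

Let M_5 = max(S_0,...,S_5). Use the reflection principle: for j ≥ 1, #{paths with M_5 ≥ j} = #{S_5 ≥ j} + #{S_5 ≥ j+1}.
P(M_5 ≥ 0) = 1 since S_0 = 0, so #{M_5 ≥ 0} = 32.
#{M_5 ≥ 1} = #{S_5 ≥ 1} + #{S_5 ≥ 2} = 16 + 6 = 22.
#{M_5 = 0} = 32 - 22 = 10.
P(M_5 = 0) = 10/32 = 5/16

Answer: 5/16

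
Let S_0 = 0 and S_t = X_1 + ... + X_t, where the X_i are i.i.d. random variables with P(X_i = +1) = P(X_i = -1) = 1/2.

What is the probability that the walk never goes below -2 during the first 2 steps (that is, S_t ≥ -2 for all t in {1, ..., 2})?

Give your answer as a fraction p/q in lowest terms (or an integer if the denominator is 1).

Answer: 1

Derivation:
Let f(t,s) = #length-t paths at position s with S_1..S_t all ≥ -2.
f(t,s) = f(t-1,s-1) + f(t-1,s+1) for s ≥ -2; f(t,s) = 0 for s < -2.
t=0: f(0,0)=1
t=1: f(1,-1)=1 f(1,1)=1
t=2: f(2,-2)=1 f(2,0)=2 f(2,2)=1
Σ_s f(2,s) = 4
P = 4/4 = 1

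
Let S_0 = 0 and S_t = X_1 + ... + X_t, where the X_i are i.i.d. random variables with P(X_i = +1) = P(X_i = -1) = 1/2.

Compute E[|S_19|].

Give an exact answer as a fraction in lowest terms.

S_19 takes values m ≡ 1 (mod 2) with |m| ≤ 19; P(S_19=m) = C(19,(19+m)/2)/2^19.
Total paths: 2^19 = 524288
Distribution: P(S=-19)=1/524288, P(S=-17)=19/524288, P(S=-15)=171/524288, P(S=-13)=969/524288, P(S=-11)=3876/524288, P(S=-9)=11628/524288, P(S=-7)=27132/524288, P(S=-5)=50388/524288, P(S=-3)=75582/524288, P(S=-1)=92378/524288, P(S=1)=92378/524288, P(S=3)=75582/524288, P(S=5)=50388/524288, P(S=7)=27132/524288, P(S=9)=11628/524288, P(S=11)=3876/524288, P(S=13)=969/524288, P(S=15)=171/524288, P(S=17)=19/524288, P(S=19)=1/524288
E[|S_19|] = Σ_m |m|·P(S_19=m) = 1847560/524288 = 230945/65536

Answer: 230945/65536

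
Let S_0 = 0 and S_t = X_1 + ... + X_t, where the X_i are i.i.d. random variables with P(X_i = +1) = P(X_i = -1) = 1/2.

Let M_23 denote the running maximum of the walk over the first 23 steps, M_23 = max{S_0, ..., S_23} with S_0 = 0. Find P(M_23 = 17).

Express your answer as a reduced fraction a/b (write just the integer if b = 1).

Answer: 1771/8388608

Derivation:
Let M_23 = max(S_0,...,S_23). Use the reflection principle: for j ≥ 1, #{paths with M_23 ≥ j} = #{S_23 ≥ j} + #{S_23 ≥ j+1}.
By reflection, #{M_23 ≥ 17} = #{S_23 ≥ 17} + #{S_23 ≥ 18} = 2048 + 277 = 2325.
#{M_23 ≥ 18} = #{S_23 ≥ 18} + #{S_23 ≥ 19} = 277 + 277 = 554.
#{M_23 = 17} = 2325 - 554 = 1771.
P(M_23 = 17) = 1771/8388608 = 1771/8388608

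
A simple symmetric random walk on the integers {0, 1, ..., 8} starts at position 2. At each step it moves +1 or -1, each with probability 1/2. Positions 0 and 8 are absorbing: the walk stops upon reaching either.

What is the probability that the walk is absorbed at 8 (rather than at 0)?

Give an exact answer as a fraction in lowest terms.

Symmetric walk (p = 1/2): the harmonic-function argument gives P(hit 8 before 0 | start at 2) = a/N.
P = 2/8 = 1/4

Answer: 1/4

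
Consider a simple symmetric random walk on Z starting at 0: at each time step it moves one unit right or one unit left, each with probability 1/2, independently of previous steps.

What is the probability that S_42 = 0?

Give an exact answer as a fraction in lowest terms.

To return to 0 after 42 steps: need exactly 21 steps of +1 and 21 of -1.
Favorable paths: C(42,21) = 538257874440
Total paths: 2^42 = 4398046511104
P = 538257874440/4398046511104 = 67282234305/549755813888

Answer: 67282234305/549755813888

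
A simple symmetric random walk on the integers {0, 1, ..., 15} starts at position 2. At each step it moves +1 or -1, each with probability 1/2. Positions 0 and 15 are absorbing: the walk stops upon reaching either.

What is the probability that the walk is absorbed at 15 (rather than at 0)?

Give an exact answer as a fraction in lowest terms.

Answer: 2/15

Derivation:
Symmetric walk (p = 1/2): the harmonic-function argument gives P(hit 15 before 0 | start at 2) = a/N.
P = 2/15 = 2/15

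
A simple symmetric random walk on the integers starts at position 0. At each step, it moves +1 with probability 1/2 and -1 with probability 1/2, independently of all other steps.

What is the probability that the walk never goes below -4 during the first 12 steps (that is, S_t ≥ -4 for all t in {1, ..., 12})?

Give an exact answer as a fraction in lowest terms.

Answer: 1749/2048

Derivation:
Let f(t,s) = #length-t paths at position s with S_1..S_t all ≥ -4.
f(t,s) = f(t-1,s-1) + f(t-1,s+1) for s ≥ -4; f(t,s) = 0 for s < -4.
t=0: f(0,0)=1
t=1: f(1,-1)=1 f(1,1)=1
t=2: f(2,-2)=1 f(2,0)=2 f(2,2)=1
t=3: f(3,-3)=1 f(3,-1)=3 f(3,1)=3 f(3,3)=1
t=4: f(4,-4)=1 f(4,-2)=4 f(4,0)=6 f(4,2)=4 f(4,4)=1
t=5: f(5,-3)=5 f(5,-1)=10 f(5,1)=10 f(5,3)=5 f(5,5)=1
t=6: f(6,-4)=5 f(6,-2)=15 f(6,0)=20 f(6,2)=15 f(6,4)=6 f(6,6)=1
t=7: f(7,-3)=20 f(7,-1)=35 f(7,1)=35 f(7,3)=21 f(7,5)=7 f(7,7)=1
t=8: f(8,-4)=20 f(8,-2)=55 f(8,0)=70 f(8,2)=56 f(8,4)=28 f(8,6)=8 f(8,8)=1
t=9: f(9,-3)=75 f(9,-1)=125 f(9,1)=126 f(9,3)=84 f(9,5)=36 f(9,7)=9 f(9,9)=1
t=10: f(10,-4)=75 f(10,-2)=200 f(10,0)=251 f(10,2)=210 f(10,4)=120 f(10,6)=45 f(10,8)=10 f(10,10)=1
t=11: f(11,-3)=275 f(11,-1)=451 f(11,1)=461 f(11,3)=330 f(11,5)=165 f(11,7)=55 f(11,9)=11 f(11,11)=1
t=12: f(12,-4)=275 f(12,-2)=726 f(12,0)=912 f(12,2)=791 f(12,4)=495 f(12,6)=220 f(12,8)=66 f(12,10)=12 f(12,12)=1
Σ_s f(12,s) = 3498
P = 3498/4096 = 1749/2048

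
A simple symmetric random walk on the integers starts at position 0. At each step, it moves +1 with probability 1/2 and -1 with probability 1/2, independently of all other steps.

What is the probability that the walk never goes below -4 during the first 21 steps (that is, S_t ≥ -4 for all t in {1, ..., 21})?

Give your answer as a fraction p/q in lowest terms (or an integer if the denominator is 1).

Let f(t,s) = #length-t paths at position s with S_1..S_t all ≥ -4.
f(t,s) = f(t-1,s-1) + f(t-1,s+1) for s ≥ -4; f(t,s) = 0 for s < -4.
t=0: f(0,0)=1
t=1: f(1,-1)=1 f(1,1)=1
t=2: f(2,-2)=1 f(2,0)=2 f(2,2)=1
t=3: f(3,-3)=1 f(3,-1)=3 f(3,1)=3 f(3,3)=1
t=4: f(4,-4)=1 f(4,-2)=4 f(4,0)=6 f(4,2)=4 f(4,4)=1
t=5: f(5,-3)=5 f(5,-1)=10 f(5,1)=10 f(5,3)=5 f(5,5)=1
t=6: f(6,-4)=5 f(6,-2)=15 f(6,0)=20 f(6,2)=15 f(6,4)=6 f(6,6)=1
t=7: f(7,-3)=20 f(7,-1)=35 f(7,1)=35 f(7,3)=21 f(7,5)=7 f(7,7)=1
t=8: f(8,-4)=20 f(8,-2)=55 f(8,0)=70 f(8,2)=56 f(8,4)=28 f(8,6)=8 f(8,8)=1
t=9: f(9,-3)=75 f(9,-1)=125 f(9,1)=126 f(9,3)=84 f(9,5)=36 f(9,7)=9 f(9,9)=1
t=10: f(10,-4)=75 f(10,-2)=200 f(10,0)=251 f(10,2)=210 f(10,4)=120 f(10,6)=45 f(10,8)=10 f(10,10)=1
t=11: f(11,-3)=275 f(11,-1)=451 f(11,1)=461 f(11,3)=330 f(11,5)=165 f(11,7)=55 f(11,9)=11 f(11,11)=1
t=12: f(12,-4)=275 f(12,-2)=726 f(12,0)=912 f(12,2)=791 f(12,4)=495 f(12,6)=220 f(12,8)=66 f(12,10)=12 f(12,12)=1
t=13: f(13,-3)=1001 f(13,-1)=1638 f(13,1)=1703 f(13,3)=1286 f(13,5)=715 f(13,7)=286 f(13,9)=78 f(13,11)=13 f(13,13)=1
t=14: f(14,-4)=1001 f(14,-2)=2639 f(14,0)=3341 f(14,2)=2989 f(14,4)=2001 f(14,6)=1001 f(14,8)=364 f(14,10)=91 f(14,12)=14 f(14,14)=1
t=15: f(15,-3)=3640 f(15,-1)=5980 f(15,1)=6330 f(15,3)=4990 f(15,5)=3002 f(15,7)=1365 f(15,9)=455 f(15,11)=105 f(15,13)=15 f(15,15)=1
t=16: f(16,-4)=3640 f(16,-2)=9620 f(16,0)=12310 f(16,2)=11320 f(16,4)=7992 f(16,6)=4367 f(16,8)=1820 f(16,10)=560 f(16,12)=120 f(16,14)=16 f(16,16)=1
t=17: f(17,-3)=13260 f(17,-1)=21930 f(17,1)=23630 f(17,3)=19312 f(17,5)=12359 f(17,7)=6187 f(17,9)=2380 f(17,11)=680 f(17,13)=136 f(17,15)=17 f(17,17)=1
t=18: f(18,-4)=13260 f(18,-2)=35190 f(18,0)=45560 f(18,2)=42942 f(18,4)=31671 f(18,6)=18546 f(18,8)=8567 f(18,10)=3060 f(18,12)=816 f(18,14)=153 f(18,16)=18 f(18,18)=1
t=19: f(19,-3)=48450 f(19,-1)=80750 f(19,1)=88502 f(19,3)=74613 f(19,5)=50217 f(19,7)=27113 f(19,9)=11627 f(19,11)=3876 f(19,13)=969 f(19,15)=171 f(19,17)=19 f(19,19)=1
t=20: f(20,-4)=48450 f(20,-2)=129200 f(20,0)=169252 f(20,2)=163115 f(20,4)=124830 f(20,6)=77330 f(20,8)=38740 f(20,10)=15503 f(20,12)=4845 f(20,14)=1140 f(20,16)=190 f(20,18)=20 f(20,20)=1
t=21: f(21,-3)=177650 f(21,-1)=298452 f(21,1)=332367 f(21,3)=287945 f(21,5)=202160 f(21,7)=116070 f(21,9)=54243 f(21,11)=20348 f(21,13)=5985 f(21,15)=1330 f(21,17)=210 f(21,19)=21 f(21,21)=1
Σ_s f(21,s) = 1496782
P = 1496782/2097152 = 748391/1048576

Answer: 748391/1048576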